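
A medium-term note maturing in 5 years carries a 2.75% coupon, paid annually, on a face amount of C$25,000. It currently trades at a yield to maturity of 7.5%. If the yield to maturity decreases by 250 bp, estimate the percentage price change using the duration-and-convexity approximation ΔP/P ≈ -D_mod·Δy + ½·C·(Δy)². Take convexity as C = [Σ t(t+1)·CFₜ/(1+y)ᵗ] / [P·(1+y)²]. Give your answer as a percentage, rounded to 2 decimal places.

+11.69%

With y = 0.075:
  t   CF        PV=CF/(1+0.075)^t    t·PV        t(t+1)·PV
  1       687.50       639.5349       639.5349       1,279.0698
  2       687.50       594.9162     1,189.8323       3,569.4970
  3       687.50       553.4104     1,660.2312       6,640.9247
  4       687.50       514.8004     2,059.2015      10,296.0073
  5    25,687.50    17,892.8499    89,464.2493     536,785.4961
  Σ                 20,195.5117    95,013.0492     558,570.9948
P = 20,195.5117; D_Mac = 4.70466 yrs; D_mod = 4.37643 yrs; C = 23.93352.
Duration effect: -4.37643 × (-0.025) = +0.109411
Convexity effect: 0.5 × 23.93352 × (-0.025)² = +0.0074792
ΔP/P ≈ +0.109411 + 0.0074792 = +0.116890 = +11.6890%.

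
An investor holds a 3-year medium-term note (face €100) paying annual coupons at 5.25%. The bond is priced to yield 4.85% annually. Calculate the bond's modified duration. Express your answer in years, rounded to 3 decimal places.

Periodic yield y = 0.0485. First find Macaulay duration:
  t   CF        PV=CF/(1+0.0485)^t    t·PV
  1         5.25         5.0072         5.0072
  2         5.25         4.7755         9.5511
  3       105.25        91.3097       273.9290
  Σ                    101.0924       288.4873
P = 101.0924; Macaulay duration = 288.4873 / 101.0924 = 2.85370 years.
Modified duration = D_Mac / (1 + y) = 2.85370 / 1.0485 = 2.72170 years.

2.722 years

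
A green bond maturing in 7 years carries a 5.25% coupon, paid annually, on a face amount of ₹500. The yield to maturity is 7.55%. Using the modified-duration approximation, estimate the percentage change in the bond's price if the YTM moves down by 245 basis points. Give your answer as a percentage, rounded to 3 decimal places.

+13.578%

Periodic yield y = 0.0755. Modified duration first:
  t   CF        PV=CF/(1+0.0755)^t    t·PV
  1        26.25        24.4073        24.4073
  2        26.25        22.6939        45.3877
  3        26.25        21.1008        63.3023
  4        26.25        19.6195        78.4779
  5        26.25        18.2422        91.2110
  6        26.25        16.9616       101.7696
  7       526.25       316.1689     2,213.1826
  Σ                    439.1941     2,617.7384
P = 439.1941; D_Mac = 5.96032 yrs; D_mod = 5.96032/(1+0.0755) = 5.54191 yrs.
ΔP/P ≈ -D_mod · Δy = -5.54191 × (-0.0245) = +0.135777 = +13.5777%.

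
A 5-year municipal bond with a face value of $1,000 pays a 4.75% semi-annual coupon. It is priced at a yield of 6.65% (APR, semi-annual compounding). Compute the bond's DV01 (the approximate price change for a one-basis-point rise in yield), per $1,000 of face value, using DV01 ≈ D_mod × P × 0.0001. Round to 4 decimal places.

$0.3993

Periodic yield y = 0.03325.
  t   CF        PV=CF/(1+0.03325)^t    t·PV
  1        23.75        22.9857        22.9857
  2        23.75        22.2460        44.4921
  3        23.75        21.5302        64.5905
  4        23.75        20.8373        83.3493
  5        23.75        20.1668       100.8339
  6        23.75        19.5178       117.1069
  7        23.75        18.8897       132.2281
  8        23.75        18.2819       146.2549
  9        23.75        17.6935       159.2419
  10    1,023.75       738.1418     7,381.4176
  Σ                    920.2907     8,252.5008
P = 920.2907; D_Mac = 8.96728 half-year periods = 4.48364 yrs; D_mod = 4.33935 yrs.
DV01 ≈ 4.33935 × 920.2907 × 0.0001 = 0.399347.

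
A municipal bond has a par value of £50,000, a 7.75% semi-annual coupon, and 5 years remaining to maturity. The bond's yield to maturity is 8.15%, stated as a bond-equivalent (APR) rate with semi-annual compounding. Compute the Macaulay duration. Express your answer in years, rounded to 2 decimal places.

4.23 years

Periodic yield y = 0.04075. Discount each cash flow and weight by its period:
  t   CF        PV=CF/(1+0.04075)^t    t·PV
  1     1,937.50     1,861.6382     1,861.6382
  2     1,937.50     1,788.7468     3,577.4936
  3     1,937.50     1,718.7094     5,156.1282
  4     1,937.50     1,651.4143     6,605.6571
  5     1,937.50     1,586.7540     7,933.7702
  6     1,937.50     1,524.6256     9,147.7533
  7     1,937.50     1,464.9297    10,254.5077
  8     1,937.50     1,407.5711    11,260.5691
  9     1,937.50     1,352.4585    12,172.1261
  10   51,937.50    34,835.0827   348,350.8267
  Σ                 49,191.9303   416,320.4703
Price P = Σ PV = 49,191.9303.
Macaulay duration = Σ(t·PV) / P = 416,320.4703 / 49,191.9303 = 8.46319 half-year periods.
In years: 8.46319 / 2 = 4.23159 years.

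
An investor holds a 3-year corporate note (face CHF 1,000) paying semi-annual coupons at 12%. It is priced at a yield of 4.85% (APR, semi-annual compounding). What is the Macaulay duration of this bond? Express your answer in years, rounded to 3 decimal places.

Periodic yield y = 0.02425. Discount each cash flow and weight by its period:
  t   CF        PV=CF/(1+0.02425)^t    t·PV
  1        60.00        58.5794        58.5794
  2        60.00        57.1925       114.3851
  3        60.00        55.8384       167.5153
  4        60.00        54.5164       218.0657
  5        60.00        53.2257       266.1285
  6     1,060.00       918.0578     5,508.3469
  Σ                  1,197.4104     6,333.0209
Price P = Σ PV = 1,197.4104.
Macaulay duration = Σ(t·PV) / P = 6,333.0209 / 1,197.4104 = 5.28893 half-year periods.
In years: 5.28893 / 2 = 2.64447 years.

2.644 years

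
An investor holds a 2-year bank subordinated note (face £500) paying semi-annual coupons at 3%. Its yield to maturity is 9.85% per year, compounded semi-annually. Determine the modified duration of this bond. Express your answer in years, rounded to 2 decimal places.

Periodic yield y = 0.04925. First find Macaulay duration:
  t   CF        PV=CF/(1+0.04925)^t    t·PV
  1         7.50         7.1480         7.1480
  2         7.50         6.8124        13.6249
  3         7.50         6.4927        19.4781
  4       507.50       418.7166     1,674.8662
  Σ                    439.1697     1,715.1171
P = 439.1697; Macaulay duration = 1,715.1171 / 439.1697 = 3.90536 half-year periods = 1.95268 years.
Modified duration = D_Mac / (1 + y) = 1.95268 / 1.04925 = 1.86103 years.

1.86 years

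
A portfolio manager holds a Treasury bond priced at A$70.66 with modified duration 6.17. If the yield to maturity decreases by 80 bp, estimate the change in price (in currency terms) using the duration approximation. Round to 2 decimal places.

+A$3.49

Duration approximation: ΔP/P ≈ -D_mod · Δy = -6.17 × (-0.008) = +0.049360.
ΔP ≈ 70.66 × (+0.049360) = +3.4877776.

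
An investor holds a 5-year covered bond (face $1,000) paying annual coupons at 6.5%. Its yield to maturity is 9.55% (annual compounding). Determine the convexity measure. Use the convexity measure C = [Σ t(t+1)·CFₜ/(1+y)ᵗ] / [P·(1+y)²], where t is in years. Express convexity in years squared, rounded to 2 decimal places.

20.94

With y = 0.0955:
  t   CF        PV=CF/(1+0.0955)^t    t·PV        t(t+1)·PV
  1        65.00        59.3336        59.3336         118.6673
  2        65.00        54.1612       108.3225         324.9674
  3        65.00        49.4397       148.3192         593.2769
  4        65.00        45.1298       180.5194         902.5969
  5     1,065.00       674.9750     3,374.8751      20,249.2505
  Σ                    883.0395     3,871.3698      22,188.7590
P = 883.0395.
Convexity = Σ t(t+1)·PV / [P·(1+y)²] = 22,188.7590 / (883.0395 × 1.200120) = 20.93766.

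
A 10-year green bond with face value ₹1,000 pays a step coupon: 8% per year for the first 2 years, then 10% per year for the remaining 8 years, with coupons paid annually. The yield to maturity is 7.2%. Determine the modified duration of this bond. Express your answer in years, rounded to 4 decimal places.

Periodic yield y = 0.072. First find Macaulay duration:
  t   CF        PV=CF/(1+0.072)^t    t·PV
  1        80.00        74.6269        74.6269
  2        80.00        69.6146       139.2292
  3       100.00        81.1738       243.5213
  4       100.00        75.7218       302.8872
  5       100.00        70.6360       353.1800
  6       100.00        65.8918       395.3507
  7       100.00        61.4662       430.2635
  8       100.00        57.3379       458.7031
  9       100.00        53.4868       481.3816
  10    1,100.00       548.8388     5,488.3883
  Σ                  1,158.7946     8,367.5318
P = 1,158.7946; Macaulay duration = 8,367.5318 / 1,158.7946 = 7.22089 years.
Modified duration = D_Mac / (1 + y) = 7.22089 / 1.072 = 6.73591 years.

6.7359 years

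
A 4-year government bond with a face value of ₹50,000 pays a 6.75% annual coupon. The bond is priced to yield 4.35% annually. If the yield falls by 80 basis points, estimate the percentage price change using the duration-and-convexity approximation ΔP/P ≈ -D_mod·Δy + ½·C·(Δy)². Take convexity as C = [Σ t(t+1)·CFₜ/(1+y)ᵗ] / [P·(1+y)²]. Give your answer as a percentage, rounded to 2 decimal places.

+2.85%

With y = 0.0435:
  t   CF        PV=CF/(1+0.0435)^t    t·PV        t(t+1)·PV
  1     3,375.00     3,234.3076     3,234.3076       6,468.6152
  2     3,375.00     3,099.4802     6,198.9605      18,596.8814
  3     3,375.00     2,970.2733     8,910.8200      35,643.2801
  4    53,375.00    45,016.1215   180,064.4860     900,322.4302
  Σ                 54,320.1827   198,408.5741     961,031.2069
P = 54,320.1827; D_Mac = 3.65258 yrs; D_mod = 3.50031 yrs; C = 16.24768.
Duration effect: -3.50031 × (-0.008) = +0.028002
Convexity effect: 0.5 × 16.24768 × (-0.008)² = +0.0005199
ΔP/P ≈ +0.028002 + 0.0005199 = +0.028522 = +2.8522%.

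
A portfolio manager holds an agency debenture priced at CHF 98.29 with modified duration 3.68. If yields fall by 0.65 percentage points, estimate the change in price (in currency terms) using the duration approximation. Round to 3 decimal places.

Duration approximation: ΔP/P ≈ -D_mod · Δy = -3.68 × (-0.0065) = +0.023920.
ΔP ≈ 98.29 × (+0.023920) = +2.3510968.

+CHF 2.351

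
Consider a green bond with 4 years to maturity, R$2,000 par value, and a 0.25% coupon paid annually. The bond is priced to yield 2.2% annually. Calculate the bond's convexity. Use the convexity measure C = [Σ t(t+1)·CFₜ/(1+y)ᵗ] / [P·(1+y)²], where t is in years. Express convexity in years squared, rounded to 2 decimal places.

With y = 0.022:
  t   CF        PV=CF/(1+0.022)^t    t·PV        t(t+1)·PV
  1         5.00         4.8924         4.8924           9.7847
  2         5.00         4.7871         9.5741          28.7223
  3         5.00         4.6840        14.0520          56.2081
  4     2,005.00     1,837.8531     7,351.4124      36,757.0619
  Σ                  1,852.2165     7,379.9309      36,851.7770
P = 1,852.2165.
Convexity = Σ t(t+1)·PV / [P·(1+y)²] = 36,851.7770 / (1,852.2165 × 1.044484) = 19.04868.

19.05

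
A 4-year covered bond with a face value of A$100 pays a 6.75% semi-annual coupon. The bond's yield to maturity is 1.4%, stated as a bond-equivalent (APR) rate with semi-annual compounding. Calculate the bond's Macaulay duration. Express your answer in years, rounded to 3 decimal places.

Periodic yield y = 0.007. Discount each cash flow and weight by its period:
  t   CF        PV=CF/(1+0.007)^t    t·PV
  1        3.375         3.3515         3.3515
  2        3.375         3.3282         6.6565
  3        3.375         3.3051         9.9153
  4        3.375         3.2821        13.1285
  5        3.375         3.2593        16.2966
  6        3.375         3.2367        19.4200
  7        3.375         3.2142        22.4991
  8      103.375        97.7642       782.1134
  Σ                    120.7413       873.3809
Price P = Σ PV = 120.7413.
Macaulay duration = Σ(t·PV) / P = 873.3809 / 120.7413 = 7.23349 half-year periods.
In years: 7.23349 / 2 = 3.61674 years.

3.617 years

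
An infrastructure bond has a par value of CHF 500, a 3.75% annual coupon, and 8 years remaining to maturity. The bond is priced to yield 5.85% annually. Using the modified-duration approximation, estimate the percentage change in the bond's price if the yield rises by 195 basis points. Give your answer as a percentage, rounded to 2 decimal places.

-12.85%

Periodic yield y = 0.0585. Modified duration first:
  t   CF        PV=CF/(1+0.0585)^t    t·PV
  1        18.75        17.7137        17.7137
  2        18.75        16.7348        33.4695
  3        18.75        15.8099        47.4297
  4        18.75        14.9361        59.7445
  5        18.75        14.1106        70.5532
  6        18.75        13.3308        79.9848
  7        18.75        12.5940        88.1583
  8       518.75       329.1783     2,633.4265
  Σ                    434.4083     3,030.4802
P = 434.4083; D_Mac = 6.97611 yrs; D_mod = 6.97611/(1+0.0585) = 6.59056 yrs.
ΔP/P ≈ -D_mod · Δy = -6.59056 × (+0.0195) = -0.128516 = -12.8516%.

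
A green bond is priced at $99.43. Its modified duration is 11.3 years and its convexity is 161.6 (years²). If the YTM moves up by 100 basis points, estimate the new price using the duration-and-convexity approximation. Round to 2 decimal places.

$89.00

Duration effect: -D_mod·Δy = -11.3 × (+0.01) = -0.113000
Convexity effect: ½·C·(Δy)² = 0.5 × 161.6 × (0.01)² = +0.0080800
ΔP/P ≈ -0.113000 + 0.0080800 = -0.104920
New price ≈ 99.43 × (1 - 0.104920) = 88.9978044.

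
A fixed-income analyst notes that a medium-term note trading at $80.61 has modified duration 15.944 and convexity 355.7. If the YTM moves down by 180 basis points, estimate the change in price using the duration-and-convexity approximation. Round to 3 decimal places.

Duration effect: -D_mod·Δy = -15.944 × (-0.018) = +0.286992
Convexity effect: ½·C·(Δy)² = 0.5 × 355.7 × (-0.018)² = +0.0576234
ΔP/P ≈ +0.286992 + 0.0576234 = +0.3446154
ΔP ≈ 80.61 × (+0.3446154) = +27.779447394.

+$27.779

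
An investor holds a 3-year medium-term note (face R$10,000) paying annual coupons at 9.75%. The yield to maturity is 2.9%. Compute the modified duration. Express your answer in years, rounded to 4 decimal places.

Periodic yield y = 0.029. First find Macaulay duration:
  t   CF        PV=CF/(1+0.029)^t    t·PV
  1       975.00       947.5219       947.5219
  2       975.00       920.8181     1,841.6363
  3    10,975.00    10,072.9900    30,218.9701
  Σ                 11,941.3300    33,008.1283
P = 11,941.3300; Macaulay duration = 33,008.1283 / 11,941.3300 = 2.76419 years.
Modified duration = D_Mac / (1 + y) = 2.76419 / 1.029 = 2.68629 years.

2.6863 years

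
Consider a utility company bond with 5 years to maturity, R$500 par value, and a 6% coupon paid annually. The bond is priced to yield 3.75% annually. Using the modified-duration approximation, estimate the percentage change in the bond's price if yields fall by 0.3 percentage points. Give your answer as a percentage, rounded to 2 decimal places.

+1.30%

Periodic yield y = 0.0375. Modified duration first:
  t   CF        PV=CF/(1+0.0375)^t    t·PV
  1        30.00        28.9157        28.9157
  2        30.00        27.8705        55.7410
  3        30.00        26.8632        80.5895
  4        30.00        25.8922       103.5688
  5       530.00       440.8952     2,204.4759
  Σ                    550.4367     2,473.2908
P = 550.4367; D_Mac = 4.49332 yrs; D_mod = 4.49332/(1+0.0375) = 4.33092 yrs.
ΔP/P ≈ -D_mod · Δy = -4.33092 × (-0.003) = +0.012993 = +1.2993%.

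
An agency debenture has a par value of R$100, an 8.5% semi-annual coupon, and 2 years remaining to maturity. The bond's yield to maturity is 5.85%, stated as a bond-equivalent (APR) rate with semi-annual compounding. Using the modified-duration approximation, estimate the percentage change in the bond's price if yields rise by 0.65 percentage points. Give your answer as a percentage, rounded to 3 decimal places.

-1.190%

Periodic yield y = 0.02925. Modified duration first:
  t   CF        PV=CF/(1+0.02925)^t    t·PV
  1         4.25         4.1292         4.1292
  2         4.25         4.0119         8.0237
  3         4.25         3.8979        11.6936
  4       104.25        92.8950       371.5802
  Σ                    104.9340       395.4267
P = 104.9340; D_Mac = 3.76834 half-year periods = 1.88417 yrs; D_mod = 1.88417/(1+0.02925) = 1.83062 yrs.
ΔP/P ≈ -D_mod · Δy = -1.83062 × (+0.0065) = -0.011899 = -1.1899%.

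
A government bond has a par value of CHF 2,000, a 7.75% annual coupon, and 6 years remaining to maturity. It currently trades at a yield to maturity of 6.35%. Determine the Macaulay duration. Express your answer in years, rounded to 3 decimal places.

Periodic yield y = 0.0635. Discount each cash flow and weight by its year:
  t   CF        PV=CF/(1+0.0635)^t    t·PV
  1       155.00       145.7452       145.7452
  2       155.00       137.0430       274.0859
  3       155.00       128.8603       386.5810
  4       155.00       121.1663       484.6651
  5       155.00       113.9316       569.6580
  6     2,155.00     1,489.4376     8,936.6255
  Σ                  2,136.1839    10,797.3607
Price P = Σ PV = 2,136.1839.
Macaulay duration = Σ(t·PV) / P = 10,797.3607 / 2,136.1839 = 5.05451 years.

5.055 years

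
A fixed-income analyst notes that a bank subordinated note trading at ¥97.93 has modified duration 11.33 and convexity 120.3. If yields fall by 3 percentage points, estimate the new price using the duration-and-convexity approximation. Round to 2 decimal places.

Duration effect: -D_mod·Δy = -11.33 × (-0.03) = +0.339900
Convexity effect: ½·C·(Δy)² = 0.5 × 120.3 × (-0.03)² = +0.0541350
ΔP/P ≈ +0.339900 + 0.0541350 = +0.394035
New price ≈ 97.93 × (1 + 0.394035) = 136.51784755.

¥136.52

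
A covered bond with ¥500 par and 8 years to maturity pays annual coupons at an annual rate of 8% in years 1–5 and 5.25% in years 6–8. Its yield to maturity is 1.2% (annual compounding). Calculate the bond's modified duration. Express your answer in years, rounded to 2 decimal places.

Periodic yield y = 0.012. First find Macaulay duration:
  t   CF        PV=CF/(1+0.012)^t    t·PV
  1        40.00        39.5257        39.5257
  2        40.00        39.0570        78.1140
  3        40.00        38.5939       115.7816
  4        40.00        38.1362       152.5450
  5        40.00        37.6840       188.4202
  6        26.25        24.4369       146.6214
  7        26.25        24.1471       169.0300
  8       526.25       478.3525     3,826.8197
  Σ                    719.9334     4,716.8576
P = 719.9334; Macaulay duration = 4,716.8576 / 719.9334 = 6.55180 years.
Modified duration = D_Mac / (1 + y) = 6.55180 / 1.012 = 6.47411 years.

6.47 years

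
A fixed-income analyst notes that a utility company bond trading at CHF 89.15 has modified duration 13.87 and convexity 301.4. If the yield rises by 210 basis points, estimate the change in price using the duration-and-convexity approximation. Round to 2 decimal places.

Duration effect: -D_mod·Δy = -13.87 × (+0.021) = -0.291270
Convexity effect: ½·C·(Δy)² = 0.5 × 301.4 × (0.021)² = +0.0664587
ΔP/P ≈ -0.291270 + 0.0664587 = -0.2248113
ΔP ≈ 89.15 × (-0.2248113) = -20.041927395.

-CHF 20.04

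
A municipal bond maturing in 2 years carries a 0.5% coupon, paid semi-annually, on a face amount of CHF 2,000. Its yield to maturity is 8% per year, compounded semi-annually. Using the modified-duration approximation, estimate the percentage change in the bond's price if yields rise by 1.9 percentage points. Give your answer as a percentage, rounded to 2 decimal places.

-3.64%

Periodic yield y = 0.04. Modified duration first:
  t   CF        PV=CF/(1+0.04)^t    t·PV
  1         5.00         4.8077         4.8077
  2         5.00         4.6228         9.2456
  3         5.00         4.4450        13.3349
  4     2,005.00     1,713.8824     6,855.5296
  Σ                  1,727.7579     6,882.9178
P = 1,727.7579; D_Mac = 3.98373 half-year periods = 1.99186 yrs; D_mod = 1.99186/(1+0.04) = 1.91525 yrs.
ΔP/P ≈ -D_mod · Δy = -1.91525 × (+0.019) = -0.036390 = -3.6390%.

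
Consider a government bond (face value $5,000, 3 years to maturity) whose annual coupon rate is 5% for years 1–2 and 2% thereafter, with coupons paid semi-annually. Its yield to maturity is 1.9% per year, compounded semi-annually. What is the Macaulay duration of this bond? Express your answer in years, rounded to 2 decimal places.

Periodic yield y = 0.0095. Discount each cash flow and weight by its period:
  t   CF        PV=CF/(1+0.0095)^t    t·PV
  1       125.00       123.8237       123.8237
  2       125.00       122.6584       245.3168
  3       125.00       121.5041       364.5124
  4       125.00       120.3607       481.4428
  5        50.00        47.6912       238.4561
  6     5,050.00     4,771.4836    28,628.9018
  Σ                  5,307.5218    30,082.4536
Price P = Σ PV = 5,307.5218.
Macaulay duration = Σ(t·PV) / P = 30,082.4536 / 5,307.5218 = 5.66789 half-year periods.
In years: 5.66789 / 2 = 2.83395 years.

2.83 years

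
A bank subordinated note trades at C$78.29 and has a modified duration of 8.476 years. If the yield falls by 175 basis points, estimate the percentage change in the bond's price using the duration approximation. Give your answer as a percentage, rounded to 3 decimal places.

+14.833%

Duration approximation: ΔP/P ≈ -D_mod · Δy = -8.476 × (-0.0175) = +0.148330.
As a percentage: +14.8330%.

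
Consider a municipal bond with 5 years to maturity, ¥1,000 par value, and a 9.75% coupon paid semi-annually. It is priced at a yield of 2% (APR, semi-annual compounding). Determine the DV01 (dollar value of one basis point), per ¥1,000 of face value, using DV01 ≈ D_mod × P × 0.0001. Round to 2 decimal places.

Periodic yield y = 0.01.
  t   CF        PV=CF/(1+0.01)^t    t·PV
  1        48.75        48.2673        48.2673
  2        48.75        47.7894        95.5789
  3        48.75        47.3163       141.9488
  4        48.75        46.8478       187.3912
  5        48.75        46.3840       231.9198
  6        48.75        45.9247       275.5482
  7        48.75        45.4700       318.2900
  8        48.75        45.0198       360.1585
  9        48.75        44.5741       401.1666
  10    1,048.75       949.4197     9,494.1969
  Σ                  1,367.0131    11,554.4662
P = 1,367.0131; D_Mac = 8.45235 half-year periods = 4.22617 yrs; D_mod = 4.18433 yrs.
DV01 ≈ 4.18433 × 1,367.0131 × 0.0001 = 0.572003.

¥0.57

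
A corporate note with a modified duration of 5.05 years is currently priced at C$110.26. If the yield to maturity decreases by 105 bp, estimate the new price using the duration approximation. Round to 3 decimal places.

C$116.107

Duration approximation: ΔP/P ≈ -D_mod · Δy = -5.05 × (-0.0105) = +0.053025.
New price ≈ 110.26 × (1 + 0.053025) = 116.1065365.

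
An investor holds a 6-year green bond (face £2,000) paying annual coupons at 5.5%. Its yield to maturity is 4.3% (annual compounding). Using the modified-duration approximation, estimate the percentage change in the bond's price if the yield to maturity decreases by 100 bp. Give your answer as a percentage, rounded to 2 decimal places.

Periodic yield y = 0.043. Modified duration first:
  t   CF        PV=CF/(1+0.043)^t    t·PV
  1       110.00       105.4650       105.4650
  2       110.00       101.1170       202.2339
  3       110.00        96.9482       290.8446
  4       110.00        92.9513       371.8052
  5       110.00        89.1192       445.5959
  6     2,110.00     1,638.9911     9,833.9468
  Σ                  2,124.5918    11,249.8914
P = 2,124.5918; D_Mac = 5.29508 yrs; D_mod = 5.29508/(1+0.043) = 5.07678 yrs.
ΔP/P ≈ -D_mod · Δy = -5.07678 × (-0.01) = +0.050768 = +5.0768%.

+5.08%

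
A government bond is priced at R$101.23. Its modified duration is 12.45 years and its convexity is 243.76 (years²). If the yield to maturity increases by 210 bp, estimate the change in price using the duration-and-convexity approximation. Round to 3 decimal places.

Duration effect: -D_mod·Δy = -12.45 × (+0.021) = -0.261450
Convexity effect: ½·C·(Δy)² = 0.5 × 243.76 × (0.021)² = +0.05374908
ΔP/P ≈ -0.261450 + 0.05374908 = -0.20770092
ΔP ≈ 101.23 × (-0.20770092) = -21.0255641316.

-R$21.026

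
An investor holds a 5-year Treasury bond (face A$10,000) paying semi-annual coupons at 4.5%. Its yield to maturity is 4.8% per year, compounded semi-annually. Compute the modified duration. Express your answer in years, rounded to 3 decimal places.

Periodic yield y = 0.024. First find Macaulay duration:
  t   CF        PV=CF/(1+0.024)^t    t·PV
  1       225.00       219.7266       219.7266
  2       225.00       214.5767       429.1534
  3       225.00       209.5476       628.6427
  4       225.00       204.6363       818.5452
  5       225.00       199.8401       999.2007
  6       225.00       195.1564     1,170.9383
  7       225.00       190.5824     1,334.0769
  8       225.00       186.1156     1,488.9251
  9       225.00       181.7536     1,635.7820
  10   10,225.00     8,066.1028    80,661.0276
  Σ                  9,868.0381    89,386.0186
P = 9,868.0381; Macaulay duration = 89,386.0186 / 9,868.0381 = 9.05813 half-year periods = 4.52907 years.
Modified duration = D_Mac / (1 + y) = 4.52907 / 1.024 = 4.42292 years.

4.423 years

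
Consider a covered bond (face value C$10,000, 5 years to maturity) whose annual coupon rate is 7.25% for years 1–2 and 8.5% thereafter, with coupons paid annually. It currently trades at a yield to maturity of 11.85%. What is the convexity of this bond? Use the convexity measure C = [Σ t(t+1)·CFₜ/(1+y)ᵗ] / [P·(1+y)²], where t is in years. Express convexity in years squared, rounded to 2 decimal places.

19.47

With y = 0.1185:
  t   CF        PV=CF/(1+0.1185)^t    t·PV        t(t+1)·PV
  1       725.00       648.1895       648.1895       1,296.3791
  2       725.00       579.5168     1,159.0336       3,477.1008
  3       850.00       607.4506     1,822.3518       7,289.4071
  4       850.00       543.0940     2,172.3758      10,861.8792
  5    10,850.00     6,197.9747    30,989.8733     185,939.2397
  Σ                  8,576.2255    36,791.8240     208,864.0058
P = 8,576.2255.
Convexity = Σ t(t+1)·PV / [P·(1+y)²] = 208,864.0058 / (8,576.2255 × 1.251042) = 19.46684.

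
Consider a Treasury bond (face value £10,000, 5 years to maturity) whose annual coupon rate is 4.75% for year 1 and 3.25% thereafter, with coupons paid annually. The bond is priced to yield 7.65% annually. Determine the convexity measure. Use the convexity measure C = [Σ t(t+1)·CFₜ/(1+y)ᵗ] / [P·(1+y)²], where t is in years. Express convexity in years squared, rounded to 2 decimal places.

23.19

With y = 0.0765:
  t   CF        PV=CF/(1+0.0765)^t    t·PV        t(t+1)·PV
  1       475.00       441.2448       441.2448         882.4895
  2       325.00       280.4499       560.8998       1,682.6994
  3       325.00       260.5201       781.5603       3,126.2414
  4       325.00       242.0066       968.0264       4,840.1322
  5    10,325.00     7,142.0007    35,710.0036     214,260.0215
  Σ                  8,366.2221    38,461.7349     224,791.5840
P = 8,366.2221.
Convexity = Σ t(t+1)·PV / [P·(1+y)²] = 224,791.5840 / (8,366.2221 × 1.158852) = 23.18583.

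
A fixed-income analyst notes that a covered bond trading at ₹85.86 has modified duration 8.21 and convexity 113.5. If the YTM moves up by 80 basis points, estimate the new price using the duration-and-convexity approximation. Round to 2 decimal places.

Duration effect: -D_mod·Δy = -8.21 × (+0.008) = -0.065680
Convexity effect: ½·C·(Δy)² = 0.5 × 113.5 × (0.008)² = +0.0036320
ΔP/P ≈ -0.065680 + 0.0036320 = -0.062048
New price ≈ 85.86 × (1 - 0.062048) = 80.53255872.

₹80.53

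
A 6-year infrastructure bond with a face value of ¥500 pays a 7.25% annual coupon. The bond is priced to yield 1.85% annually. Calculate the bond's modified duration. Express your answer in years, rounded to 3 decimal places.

5.106 years

Periodic yield y = 0.0185. First find Macaulay duration:
  t   CF        PV=CF/(1+0.0185)^t    t·PV
  1        36.25        35.5916        35.5916
  2        36.25        34.9451        69.8901
  3        36.25        34.3103       102.9310
  4        36.25        33.6871       134.7485
  5        36.25        33.0752       165.3761
  6       536.25       480.3979     2,882.3874
  Σ                    652.0072     3,390.9247
P = 652.0072; Macaulay duration = 3,390.9247 / 652.0072 = 5.20075 years.
Modified duration = D_Mac / (1 + y) = 5.20075 / 1.0185 = 5.10628 years.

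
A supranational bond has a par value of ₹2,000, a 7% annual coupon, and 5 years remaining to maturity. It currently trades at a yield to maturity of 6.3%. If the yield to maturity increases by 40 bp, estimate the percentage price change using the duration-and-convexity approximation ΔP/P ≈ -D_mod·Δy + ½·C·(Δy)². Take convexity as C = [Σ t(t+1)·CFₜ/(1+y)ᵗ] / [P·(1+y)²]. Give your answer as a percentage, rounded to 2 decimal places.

-1.64%

With y = 0.063:
  t   CF        PV=CF/(1+0.063)^t    t·PV        t(t+1)·PV
  1       140.00       131.7027       131.7027         263.4055
  2       140.00       123.8972       247.7944         743.3832
  3       140.00       116.5543       349.6629       1,398.6514
  4       140.00       109.6466       438.5862       2,192.9310
  5     2,140.00     1,576.6941     7,883.4706      47,300.8239
  Σ                  2,058.4949     9,051.2168      51,899.1950
P = 2,058.4949; D_Mac = 4.39701 yrs; D_mod = 4.13641 yrs; C = 22.31230.
Duration effect: -4.13641 × (+0.004) = -0.016546
Convexity effect: 0.5 × 22.31230 × (0.004)² = +0.0001785
ΔP/P ≈ -0.016546 + 0.0001785 = -0.016367 = -1.6367%.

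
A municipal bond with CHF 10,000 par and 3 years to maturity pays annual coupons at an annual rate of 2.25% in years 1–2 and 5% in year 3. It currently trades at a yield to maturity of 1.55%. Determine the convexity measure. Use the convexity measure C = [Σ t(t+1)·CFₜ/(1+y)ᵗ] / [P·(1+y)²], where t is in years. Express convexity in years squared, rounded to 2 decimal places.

11.31

With y = 0.0155:
  t   CF        PV=CF/(1+0.0155)^t    t·PV        t(t+1)·PV
  1       225.00       221.5657       221.5657         443.1315
  2       225.00       218.1839       436.3678       1,309.1033
  3    10,500.00    10,026.5036    30,079.5109     120,318.0437
  Σ                 10,466.2533    30,737.4444     122,070.2784
P = 10,466.2533.
Convexity = Σ t(t+1)·PV / [P·(1+y)²] = 122,070.2784 / (10,466.2533 × 1.031240) = 11.30990.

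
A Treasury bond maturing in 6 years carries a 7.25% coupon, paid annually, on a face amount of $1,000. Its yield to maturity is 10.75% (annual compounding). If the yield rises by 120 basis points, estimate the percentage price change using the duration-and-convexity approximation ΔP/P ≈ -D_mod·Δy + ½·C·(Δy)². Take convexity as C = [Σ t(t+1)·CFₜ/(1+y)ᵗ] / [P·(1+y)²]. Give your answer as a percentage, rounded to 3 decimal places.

-5.209%

With y = 0.1075:
  t   CF        PV=CF/(1+0.1075)^t    t·PV        t(t+1)·PV
  1        72.50        65.4628        65.4628         130.9255
  2        72.50        59.1086       118.2172         354.6515
  3        72.50        53.3712       160.1135         640.4542
  4        72.50        48.1907       192.7627         963.8136
  5        72.50        43.5130       217.5652       1,305.3909
  6     1,072.50       581.2124     3,487.2746      24,410.9219
  Σ                    850.8587     4,241.3959      27,806.1576
P = 850.8587; D_Mac = 4.98484 yrs; D_mod = 4.50099 yrs; C = 26.64380.
Duration effect: -4.50099 × (+0.012) = -0.054012
Convexity effect: 0.5 × 26.64380 × (0.012)² = +0.0019184
ΔP/P ≈ -0.054012 + 0.0019184 = -0.052093 = -5.2093%.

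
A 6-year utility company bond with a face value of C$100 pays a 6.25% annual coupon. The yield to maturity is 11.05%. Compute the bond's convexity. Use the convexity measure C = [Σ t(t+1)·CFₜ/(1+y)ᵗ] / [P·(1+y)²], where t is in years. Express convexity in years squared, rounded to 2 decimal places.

27.15

With y = 0.1105:
  t   CF        PV=CF/(1+0.1105)^t    t·PV        t(t+1)·PV
  1         6.25         5.6281         5.6281          11.2562
  2         6.25         5.0681        10.1361          30.4084
  3         6.25         4.5638        13.6913          54.7653
  4         6.25         4.1097        16.4386          82.1932
  5         6.25         3.7007        18.5036         111.0218
  6       106.25        56.6523       339.9138       2,379.3967
  Σ                     79.7226       404.3117       2,669.0417
P = 79.7226.
Convexity = Σ t(t+1)·PV / [P·(1+y)²] = 2,669.0417 / (79.7226 × 1.233210) = 27.14792.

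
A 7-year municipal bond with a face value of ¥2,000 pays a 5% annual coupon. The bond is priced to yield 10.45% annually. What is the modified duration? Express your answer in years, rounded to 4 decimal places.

Periodic yield y = 0.1045. First find Macaulay duration:
  t   CF        PV=CF/(1+0.1045)^t    t·PV
  1       100.00        90.5387        90.5387
  2       100.00        81.9726       163.9451
  3       100.00        74.2169       222.6507
  4       100.00        67.1950       268.7801
  5       100.00        60.8375       304.1875
  6       100.00        55.0815       330.4889
  7     2,100.00     1,047.2714     7,330.9000
  Σ                  1,477.1136     8,711.4911
P = 1,477.1136; Macaulay duration = 8,711.4911 / 1,477.1136 = 5.89764 years.
Modified duration = D_Mac / (1 + y) = 5.89764 / 1.1045 = 5.33965 years.

5.3397 years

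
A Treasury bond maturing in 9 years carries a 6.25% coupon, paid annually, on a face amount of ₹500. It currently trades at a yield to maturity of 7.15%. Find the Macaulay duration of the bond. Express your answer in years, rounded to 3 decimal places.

Periodic yield y = 0.0715. Discount each cash flow and weight by its year:
  t   CF        PV=CF/(1+0.0715)^t    t·PV
  1        31.25        29.1647        29.1647
  2        31.25        27.2186        54.4372
  3        31.25        25.4023        76.2070
  4        31.25        23.7073        94.8290
  5        31.25        22.1253       110.6265
  6        31.25        20.6489       123.8934
  7        31.25        19.2710       134.8972
  8        31.25        17.9851       143.8807
  9       531.25       285.3444     2,568.0997
  Σ                    470.8676     3,336.0354
Price P = Σ PV = 470.8676.
Macaulay duration = Σ(t·PV) / P = 3,336.0354 / 470.8676 = 7.08487 years.

7.085 years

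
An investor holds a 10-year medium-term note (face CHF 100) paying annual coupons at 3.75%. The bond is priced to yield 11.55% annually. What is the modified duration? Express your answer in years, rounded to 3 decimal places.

Periodic yield y = 0.1155. First find Macaulay duration:
  t   CF        PV=CF/(1+0.1155)^t    t·PV
  1         3.75         3.3617         3.3617
  2         3.75         3.0136         6.0273
  3         3.75         2.7016         8.1048
  4         3.75         2.4219         9.6875
  5         3.75         2.1711        10.8556
  6         3.75         1.9463        11.6779
  7         3.75         1.7448        12.2136
  8         3.75         1.5641        12.5131
  9         3.75         1.4022        12.6197
  10      103.75        34.7770       347.7702
  Σ                     55.1044       434.8314
P = 55.1044; Macaulay duration = 434.8314 / 55.1044 = 7.89104 years.
Modified duration = D_Mac / (1 + y) = 7.89104 / 1.1155 = 7.07400 years.

7.074 years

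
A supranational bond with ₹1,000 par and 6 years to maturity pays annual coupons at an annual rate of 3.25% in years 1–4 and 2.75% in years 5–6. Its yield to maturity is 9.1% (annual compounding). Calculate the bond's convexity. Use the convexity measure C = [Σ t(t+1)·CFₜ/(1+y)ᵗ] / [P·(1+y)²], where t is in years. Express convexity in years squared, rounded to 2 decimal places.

31.10

With y = 0.091:
  t   CF        PV=CF/(1+0.091)^t    t·PV        t(t+1)·PV
  1        32.50        29.7892        29.7892          59.5784
  2        32.50        27.3045        54.6090         163.8269
  3        32.50        25.0270        75.0811         300.3242
  4        32.50        22.9395        91.7581         458.7904
  5        27.50        17.7914        88.9568         533.7405
  6     1,027.50       609.3030     3,655.8181      25,590.7266
  Σ                    732.1546     3,996.0121      27,106.9871
P = 732.1546.
Convexity = Σ t(t+1)·PV / [P·(1+y)²] = 27,106.9871 / (732.1546 × 1.190281) = 31.10491.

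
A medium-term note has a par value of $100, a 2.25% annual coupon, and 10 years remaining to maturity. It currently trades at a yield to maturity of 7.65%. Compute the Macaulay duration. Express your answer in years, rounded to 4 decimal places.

Periodic yield y = 0.0765. Discount each cash flow and weight by its year:
  t   CF        PV=CF/(1+0.0765)^t    t·PV
  1         2.25         2.0901         2.0901
  2         2.25         1.9416         3.8832
  3         2.25         1.8036         5.4108
  4         2.25         1.6754         6.7017
  5         2.25         1.5564         7.7818
  6         2.25         1.4458         8.6746
  7         2.25         1.3430         9.4012
  8         2.25         1.2476         9.9807
  9         2.25         1.1589        10.4303
  10      102.25        48.9241       489.2411
  Σ                     63.1865       553.5956
Price P = Σ PV = 63.1865.
Macaulay duration = Σ(t·PV) / P = 553.5956 / 63.1865 = 8.76129 years.

8.7613 years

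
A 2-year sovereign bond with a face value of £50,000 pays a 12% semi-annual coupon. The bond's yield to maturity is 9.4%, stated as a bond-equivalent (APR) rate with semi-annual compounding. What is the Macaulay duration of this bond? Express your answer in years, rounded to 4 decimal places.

Periodic yield y = 0.047. Discount each cash flow and weight by its period:
  t   CF        PV=CF/(1+0.047)^t    t·PV
  1     3,000.00     2,865.3295     2,865.3295
  2     3,000.00     2,736.7044     5,473.4088
  3     3,000.00     2,613.8533     7,841.5599
  4    53,000.00    44,105.1337   176,420.5348
  Σ                 52,321.0209   192,600.8330
Price P = Σ PV = 52,321.0209.
Macaulay duration = Σ(t·PV) / P = 192,600.8330 / 52,321.0209 = 3.68114 half-year periods.
In years: 3.68114 / 2 = 1.84057 years.

1.8406 years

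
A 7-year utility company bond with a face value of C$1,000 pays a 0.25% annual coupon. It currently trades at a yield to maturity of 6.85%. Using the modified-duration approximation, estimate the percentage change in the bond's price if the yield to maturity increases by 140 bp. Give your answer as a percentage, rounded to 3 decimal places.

-9.082%

Periodic yield y = 0.0685. Modified duration first:
  t   CF        PV=CF/(1+0.0685)^t    t·PV
  1         2.50         2.3397         2.3397
  2         2.50         2.1897         4.3795
  3         2.50         2.0494         6.1481
  4         2.50         1.9180         7.6719
  5         2.50         1.7950         8.9751
  6         2.50         1.6799        10.0796
  7     1,002.50       630.4675     4,413.2724
  Σ                    642.4392     4,452.8662
P = 642.4392; D_Mac = 6.93119 yrs; D_mod = 6.93119/(1+0.0685) = 6.48684 yrs.
ΔP/P ≈ -D_mod · Δy = -6.48684 × (+0.014) = -0.090816 = -9.0816%.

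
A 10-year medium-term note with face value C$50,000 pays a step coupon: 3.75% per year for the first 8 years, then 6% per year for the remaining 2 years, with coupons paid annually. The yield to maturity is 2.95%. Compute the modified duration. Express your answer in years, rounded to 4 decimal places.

Periodic yield y = 0.0295. First find Macaulay duration:
  t   CF        PV=CF/(1+0.0295)^t    t·PV
  1     1,875.00     1,821.2725     1,821.2725
  2     1,875.00     1,769.0845     3,538.1689
  3     1,875.00     1,718.3919     5,155.1757
  4     1,875.00     1,669.1519     6,676.6077
  5     1,875.00     1,621.3229     8,106.6145
  6     1,875.00     1,574.8644     9,449.1864
  7     1,875.00     1,529.7372    10,708.1601
  8     1,875.00     1,485.9030    11,887.2241
  9     3,000.00     2,309.3199    20,783.8790
  10   53,000.00    39,628.9313   396,289.3125
  Σ                 55,127.9794   474,415.6015
P = 55,127.9794; Macaulay duration = 474,415.6015 / 55,127.9794 = 8.60571 years.
Modified duration = D_Mac / (1 + y) = 8.60571 / 1.0295 = 8.35912 years.

8.3591 years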